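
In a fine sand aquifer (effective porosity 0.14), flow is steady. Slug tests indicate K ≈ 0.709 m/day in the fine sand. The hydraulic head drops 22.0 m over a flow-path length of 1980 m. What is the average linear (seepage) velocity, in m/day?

Hydraulic gradient i = Δh / L = 22.0 / 1980 = 0.01111.
Darcy flux q = K · i = 0.7090 × 0.01111 = 0.007878 m/day.
Seepage velocity v = q / n_e = 0.007878 / 0.14 = 0.05627 m/day.

0.0563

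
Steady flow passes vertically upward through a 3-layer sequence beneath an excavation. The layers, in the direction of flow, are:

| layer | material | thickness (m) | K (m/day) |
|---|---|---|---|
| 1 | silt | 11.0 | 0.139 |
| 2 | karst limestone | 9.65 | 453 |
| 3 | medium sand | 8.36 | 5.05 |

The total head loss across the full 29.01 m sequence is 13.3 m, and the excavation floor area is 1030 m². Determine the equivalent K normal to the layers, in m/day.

Flow is perpendicular to layering, so the layers act in series and the equivalent K is the thickness-weighted harmonic mean.
Total thickness L = 11.0 + 9.65 + 8.36 = 29.01 m.
Σ(b_i/K_i) = 11.0/0.139 + 9.65/453 + 8.36/5.05 = 80.81 d.
K_eq = L / Σ(b_i/K_i) = 29.01 / 80.81 = 0.3590 m/day.

0.359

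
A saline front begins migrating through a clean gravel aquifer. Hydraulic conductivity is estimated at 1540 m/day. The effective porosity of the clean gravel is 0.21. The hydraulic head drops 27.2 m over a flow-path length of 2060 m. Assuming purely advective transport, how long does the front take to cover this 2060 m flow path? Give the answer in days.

21.3

Hydraulic gradient i = Δh / L = 27.2 / 2060 = 0.01320.
Darcy flux q = K · i = 1540 × 0.01320 = 20.33 m/day.
Seepage velocity v = q / n_e = 20.33 / 0.21 = 96.83 m/day.
Travel time t = L / v = 2060 / 96.83 = 21.27 days.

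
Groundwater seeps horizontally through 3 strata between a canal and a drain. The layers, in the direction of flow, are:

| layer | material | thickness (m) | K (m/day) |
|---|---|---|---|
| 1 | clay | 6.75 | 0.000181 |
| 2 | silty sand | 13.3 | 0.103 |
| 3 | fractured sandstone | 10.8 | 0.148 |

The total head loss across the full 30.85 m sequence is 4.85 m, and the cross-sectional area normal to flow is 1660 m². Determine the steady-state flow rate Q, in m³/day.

0.215

Flow is perpendicular to layering, so the layers act in series and the equivalent K is the thickness-weighted harmonic mean.
Total thickness L = 6.75 + 13.3 + 10.8 = 30.85 m.
Σ(b_i/K_i) = 6.75/0.000181 + 13.3/0.103 + 10.8/0.148 = 37495 d.
K_eq = L / Σ(b_i/K_i) = 30.85 / 37495 = 0.0008228 m/day.
Q = K_eq · A · (Δh/L) = 0.0008228 × 1660 × (4.85/30.85) = 0.2147 m³/day.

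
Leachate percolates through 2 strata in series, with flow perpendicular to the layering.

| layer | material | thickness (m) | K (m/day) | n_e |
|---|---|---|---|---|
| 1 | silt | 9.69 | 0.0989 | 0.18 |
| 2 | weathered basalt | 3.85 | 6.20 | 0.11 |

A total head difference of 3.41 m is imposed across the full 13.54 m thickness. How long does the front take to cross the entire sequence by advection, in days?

With flow normal to the layers, continuity requires the same specific discharge q through every layer.
Σ(b_i/K_i) = 9.69/0.0989 + 3.85/6.20 = 98.60 d.
q = Δh / Σ(b_i/K_i) = 3.41 / 98.60 = 0.03458 m/day.
In each layer the seepage velocity is v_i = q/n_i, so the layer transit time is t_i = b_i·n_i / q:
  layer 1 (silt): t_1 = 9.69 × 0.18 / 0.03458 = 50.43 d
  layer 2 (weathered basalt): t_2 = 3.85 × 0.11 / 0.03458 = 12.25 d
Total t = Σ t_i = 62.68 days.

62.7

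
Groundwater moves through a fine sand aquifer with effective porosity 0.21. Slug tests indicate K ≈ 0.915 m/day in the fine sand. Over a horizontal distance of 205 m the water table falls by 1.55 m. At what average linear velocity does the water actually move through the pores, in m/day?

0.0329

Hydraulic gradient i = Δh / L = 1.55 / 205 = 0.007561.
Darcy flux q = K · i = 0.9150 × 0.007561 = 0.006918 m/day.
Seepage velocity v = q / n_e = 0.006918 / 0.21 = 0.03294 m/day.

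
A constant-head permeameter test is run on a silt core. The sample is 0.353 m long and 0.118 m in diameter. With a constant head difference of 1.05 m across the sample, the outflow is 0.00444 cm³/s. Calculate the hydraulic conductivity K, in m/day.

Cross-sectional area A = π·(d/2)² = π × (0.118/2)² = 0.01094 m².
Convert discharge: 0.00444 cm³/s = 4.440e-09 m³/s.
Darcy's law rearranged: K = Q·L / (A·Δh) = 4.440e-09 × 0.353 / (0.01094 × 1.05) = 1.365e-07 m/s = 0.01179 m/day.

0.0118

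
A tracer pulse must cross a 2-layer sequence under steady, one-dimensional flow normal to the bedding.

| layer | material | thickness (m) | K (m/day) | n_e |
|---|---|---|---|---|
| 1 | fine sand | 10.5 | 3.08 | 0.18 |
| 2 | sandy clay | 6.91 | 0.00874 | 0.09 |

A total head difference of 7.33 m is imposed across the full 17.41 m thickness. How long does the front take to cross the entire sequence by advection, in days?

With flow normal to the layers, continuity requires the same specific discharge q through every layer.
Σ(b_i/K_i) = 10.5/3.08 + 6.91/0.00874 = 794.0 d.
q = Δh / Σ(b_i/K_i) = 7.33 / 794.0 = 0.009231 m/day.
In each layer the seepage velocity is v_i = q/n_i, so the layer transit time is t_i = b_i·n_i / q:
  layer 1 (fine sand): t_1 = 10.5 × 0.18 / 0.009231 = 204.7 d
  layer 2 (sandy clay): t_2 = 6.91 × 0.09 / 0.009231 = 67.37 d
Total t = Σ t_i = 272.1 days.

272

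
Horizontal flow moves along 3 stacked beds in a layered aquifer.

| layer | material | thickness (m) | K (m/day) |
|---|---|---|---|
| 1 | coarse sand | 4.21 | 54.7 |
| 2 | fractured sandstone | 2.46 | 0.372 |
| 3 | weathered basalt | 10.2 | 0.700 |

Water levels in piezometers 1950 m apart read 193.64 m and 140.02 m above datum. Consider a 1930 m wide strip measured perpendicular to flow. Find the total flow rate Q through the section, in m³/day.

Flow is parallel to layering, so each bed carries its own Darcy discharge and the transmissivities add.
Σ(K_i·b_i) = 54.7×4.21 + 0.372×2.46 + 0.700×10.2 = 238.3 m²/day.
Hydraulic gradient i = (193.64 − 140.02) / 1950 = 53.62 / 1950 = 0.02750.
Q = Σ(K_i·b_i) · W · i = 238.3 × 1930 × 0.02750 = 12649 m³/day.

12600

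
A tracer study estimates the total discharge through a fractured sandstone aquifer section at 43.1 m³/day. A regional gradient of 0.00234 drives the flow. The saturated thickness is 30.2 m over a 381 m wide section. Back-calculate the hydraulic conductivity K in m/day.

Cross-sectional area A = 381 × 30.2 = 11506 m².
Hydraulic gradient i = 0.00234.
From Q = K·A·i, K = Q / (A·i) = 43.1 / (11506 × 0.002340) = 1.601 m/day.

1.60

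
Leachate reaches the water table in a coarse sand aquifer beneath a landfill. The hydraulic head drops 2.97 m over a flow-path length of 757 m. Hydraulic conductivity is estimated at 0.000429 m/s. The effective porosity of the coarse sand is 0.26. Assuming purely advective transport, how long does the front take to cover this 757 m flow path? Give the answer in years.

Convert K: 0.000429 m/s × 86400 = 37.07 m/day.
Hydraulic gradient i = Δh / L = 2.97 / 757 = 0.003923.
Darcy flux q = K · i = 37.07 × 0.003923 = 0.1454 m/day.
Seepage velocity v = q / n_e = 0.1454 / 0.26 = 0.5593 m/day.
Travel time t = L / v = 757 / 0.5593 = 1353 days = 3.706 years.

3.71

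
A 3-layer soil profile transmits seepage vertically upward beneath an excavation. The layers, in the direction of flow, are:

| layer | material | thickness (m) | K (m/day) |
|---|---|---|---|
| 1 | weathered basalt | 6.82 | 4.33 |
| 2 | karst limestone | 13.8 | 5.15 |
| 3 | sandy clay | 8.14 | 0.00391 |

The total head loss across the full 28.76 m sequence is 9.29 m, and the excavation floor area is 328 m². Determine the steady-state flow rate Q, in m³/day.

Flow is perpendicular to layering, so the layers act in series and the equivalent K is the thickness-weighted harmonic mean.
Total thickness L = 6.82 + 13.8 + 8.14 = 28.76 m.
Σ(b_i/K_i) = 6.82/4.33 + 13.8/5.15 + 8.14/0.00391 = 2086 d.
K_eq = L / Σ(b_i/K_i) = 28.76 / 2086 = 0.01379 m/day.
Q = K_eq · A · (Δh/L) = 0.01379 × 328 × (9.29/28.76) = 1.461 m³/day.

1.46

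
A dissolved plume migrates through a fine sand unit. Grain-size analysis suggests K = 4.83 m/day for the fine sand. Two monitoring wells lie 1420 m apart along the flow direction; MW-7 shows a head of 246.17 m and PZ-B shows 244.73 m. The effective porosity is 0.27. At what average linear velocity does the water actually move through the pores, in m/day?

Hydraulic gradient i = (246.17 − 244.73) / 1420 = 1.44 / 1420 = 0.001014.
Darcy flux q = K · i = 4.830 × 0.001014 = 0.004898 m/day.
Seepage velocity v = q / n_e = 0.004898 / 0.27 = 0.01814 m/day.

0.0181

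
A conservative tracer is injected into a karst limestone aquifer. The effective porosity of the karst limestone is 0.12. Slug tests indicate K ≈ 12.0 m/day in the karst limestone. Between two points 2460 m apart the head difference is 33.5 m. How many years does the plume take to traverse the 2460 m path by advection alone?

Hydraulic gradient i = Δh / L = 33.5 / 2460 = 0.01362.
Darcy flux q = K · i = 12.00 × 0.01362 = 0.1634 m/day.
Seepage velocity v = q / n_e = 0.1634 / 0.12 = 1.362 m/day.
Travel time t = L / v = 2460 / 1.362 = 1806 days = 4.946 years.

4.95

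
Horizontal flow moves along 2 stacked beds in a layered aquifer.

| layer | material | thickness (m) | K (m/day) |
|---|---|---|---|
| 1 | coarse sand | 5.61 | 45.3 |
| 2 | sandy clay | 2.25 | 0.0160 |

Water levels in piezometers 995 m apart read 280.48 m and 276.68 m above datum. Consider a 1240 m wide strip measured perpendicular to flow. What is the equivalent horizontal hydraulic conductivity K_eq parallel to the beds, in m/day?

32.3

Flow is parallel to layering, so each bed carries its own Darcy discharge and the transmissivities add.
Σ(K_i·b_i) = 45.3×5.61 + 0.0160×2.25 = 254.2 m²/day.
Total thickness b = 7.860 m, so K_eq = Σ(K_i·b_i)/b = 32.34 m/day.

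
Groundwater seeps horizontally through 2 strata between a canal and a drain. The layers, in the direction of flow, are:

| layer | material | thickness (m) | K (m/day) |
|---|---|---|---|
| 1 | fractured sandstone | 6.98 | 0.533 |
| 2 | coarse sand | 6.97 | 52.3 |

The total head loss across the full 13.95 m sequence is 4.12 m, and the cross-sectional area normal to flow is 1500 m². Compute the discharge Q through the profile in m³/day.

467

Flow is perpendicular to layering, so the layers act in series and the equivalent K is the thickness-weighted harmonic mean.
Total thickness L = 6.98 + 6.97 = 13.95 m.
Σ(b_i/K_i) = 6.98/0.533 + 6.97/52.3 = 13.23 d.
K_eq = L / Σ(b_i/K_i) = 13.95 / 13.23 = 1.055 m/day.
Q = K_eq · A · (Δh/L) = 1.055 × 1500 × (4.12/13.95) = 467.2 m³/day.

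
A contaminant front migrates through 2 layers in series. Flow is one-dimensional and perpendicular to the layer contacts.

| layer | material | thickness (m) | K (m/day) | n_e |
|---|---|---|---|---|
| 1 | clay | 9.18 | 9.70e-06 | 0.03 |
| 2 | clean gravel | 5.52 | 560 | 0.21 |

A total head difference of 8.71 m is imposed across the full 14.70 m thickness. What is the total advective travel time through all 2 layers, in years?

With flow normal to the layers, continuity requires the same specific discharge q through every layer.
Σ(b_i/K_i) = 9.18/9.70e-06 + 5.52/560 = 9.464e+05 d.
q = Δh / Σ(b_i/K_i) = 8.71 / 9.464e+05 = 9.203e-06 m/day.
In each layer the seepage velocity is v_i = q/n_i, so the layer transit time is t_i = b_i·n_i / q:
  layer 1 (clay): t_1 = 9.18 × 0.03 / 9.203e-06 = 29924 d
  layer 2 (clean gravel): t_2 = 5.52 × 0.21 / 9.203e-06 = 1.260e+05 d
Total t = Σ t_i = 1.559e+05 days = 426.8 years.

427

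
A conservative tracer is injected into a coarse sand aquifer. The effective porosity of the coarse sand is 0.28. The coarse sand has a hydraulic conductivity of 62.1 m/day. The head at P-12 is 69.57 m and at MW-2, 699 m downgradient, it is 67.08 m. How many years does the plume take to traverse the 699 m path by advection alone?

2.42

Hydraulic gradient i = (69.57 − 67.08) / 699 = 2.49 / 699 = 0.003562.
Darcy flux q = K · i = 62.10 × 0.003562 = 0.2212 m/day.
Seepage velocity v = q / n_e = 0.2212 / 0.28 = 0.7901 m/day.
Travel time t = L / v = 699 / 0.7901 = 884.8 days = 2.422 years.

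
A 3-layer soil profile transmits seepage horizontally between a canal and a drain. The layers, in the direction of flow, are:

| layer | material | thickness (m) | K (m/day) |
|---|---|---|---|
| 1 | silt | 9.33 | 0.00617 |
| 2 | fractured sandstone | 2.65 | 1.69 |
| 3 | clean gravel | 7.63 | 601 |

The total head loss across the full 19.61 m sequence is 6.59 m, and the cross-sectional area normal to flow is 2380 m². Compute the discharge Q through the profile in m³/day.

10.4

Flow is perpendicular to layering, so the layers act in series and the equivalent K is the thickness-weighted harmonic mean.
Total thickness L = 9.33 + 2.65 + 7.63 = 19.61 m.
Σ(b_i/K_i) = 9.33/0.00617 + 2.65/1.69 + 7.63/601 = 1514 d.
K_eq = L / Σ(b_i/K_i) = 19.61 / 1514 = 0.01295 m/day.
Q = K_eq · A · (Δh/L) = 0.01295 × 2380 × (6.59/19.61) = 10.36 m³/day.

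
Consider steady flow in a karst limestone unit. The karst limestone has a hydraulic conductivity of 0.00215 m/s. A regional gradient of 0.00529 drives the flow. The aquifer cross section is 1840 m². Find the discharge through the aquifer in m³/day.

Convert K: 0.00215 m/s × 86400 = 185.8 m/day.
Hydraulic gradient i = 0.00529.
Darcy's law: Q = K · A · i = 185.8 × 1840 × 0.005290 = 1808 m³/day.

1810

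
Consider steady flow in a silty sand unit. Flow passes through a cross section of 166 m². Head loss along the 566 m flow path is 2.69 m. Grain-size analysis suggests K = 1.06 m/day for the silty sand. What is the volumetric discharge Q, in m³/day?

Hydraulic gradient i = Δh / L = 2.69 / 566 = 0.004753.
Darcy's law: Q = K · A · i = 1.060 × 166.0 × 0.004753 = 0.8363 m³/day.

0.836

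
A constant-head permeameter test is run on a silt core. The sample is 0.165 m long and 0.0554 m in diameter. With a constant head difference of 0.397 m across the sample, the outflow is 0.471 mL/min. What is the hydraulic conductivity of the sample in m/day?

Cross-sectional area A = π·(d/2)² = π × (0.0554/2)² = 0.002411 m².
Convert discharge: 0.471 mL/min = 7.850e-09 m³/s.
Darcy's law rearranged: K = Q·L / (A·Δh) = 7.850e-09 × 0.165 / (0.002411 × 0.397) = 1.353e-06 m/s = 0.1169 m/day.

0.117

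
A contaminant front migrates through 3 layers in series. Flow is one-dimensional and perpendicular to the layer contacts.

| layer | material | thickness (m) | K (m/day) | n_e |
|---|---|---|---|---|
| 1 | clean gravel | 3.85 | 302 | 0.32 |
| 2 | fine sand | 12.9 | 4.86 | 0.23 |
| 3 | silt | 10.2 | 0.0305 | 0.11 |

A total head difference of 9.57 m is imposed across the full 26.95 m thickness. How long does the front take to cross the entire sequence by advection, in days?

187

With flow normal to the layers, continuity requires the same specific discharge q through every layer.
Σ(b_i/K_i) = 3.85/302 + 12.9/4.86 + 10.2/0.0305 = 337.1 d.
q = Δh / Σ(b_i/K_i) = 9.57 / 337.1 = 0.02839 m/day.
In each layer the seepage velocity is v_i = q/n_i, so the layer transit time is t_i = b_i·n_i / q:
  layer 1 (clean gravel): t_1 = 3.85 × 0.32 / 0.02839 = 43.40 d
  layer 2 (fine sand): t_2 = 12.9 × 0.23 / 0.02839 = 104.5 d
  layer 3 (silt): t_3 = 10.2 × 0.11 / 0.02839 = 39.52 d
Total t = Σ t_i = 187.4 days.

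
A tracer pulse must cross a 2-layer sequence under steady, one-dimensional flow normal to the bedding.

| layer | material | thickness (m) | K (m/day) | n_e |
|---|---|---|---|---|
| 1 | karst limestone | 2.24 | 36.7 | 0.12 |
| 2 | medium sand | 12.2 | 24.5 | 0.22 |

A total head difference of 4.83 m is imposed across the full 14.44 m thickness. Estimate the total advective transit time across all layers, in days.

With flow normal to the layers, continuity requires the same specific discharge q through every layer.
Σ(b_i/K_i) = 2.24/36.7 + 12.2/24.5 = 0.5590 d.
q = Δh / Σ(b_i/K_i) = 4.83 / 0.5590 = 8.641 m/day.
In each layer the seepage velocity is v_i = q/n_i, so the layer transit time is t_i = b_i·n_i / q:
  layer 1 (karst limestone): t_1 = 2.24 × 0.12 / 8.641 = 0.03111 d
  layer 2 (medium sand): t_2 = 12.2 × 0.22 / 8.641 = 0.3106 d
Total t = Σ t_i = 0.3417 days.

0.342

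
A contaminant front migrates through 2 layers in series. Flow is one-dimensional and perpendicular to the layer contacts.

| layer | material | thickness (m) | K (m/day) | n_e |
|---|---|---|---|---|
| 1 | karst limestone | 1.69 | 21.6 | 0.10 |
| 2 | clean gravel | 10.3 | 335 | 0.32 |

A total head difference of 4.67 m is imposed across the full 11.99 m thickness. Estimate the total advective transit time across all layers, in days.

With flow normal to the layers, continuity requires the same specific discharge q through every layer.
Σ(b_i/K_i) = 1.69/21.6 + 10.3/335 = 0.1090 d.
q = Δh / Σ(b_i/K_i) = 4.67 / 0.1090 = 42.85 m/day.
In each layer the seepage velocity is v_i = q/n_i, so the layer transit time is t_i = b_i·n_i / q:
  layer 1 (karst limestone): t_1 = 1.69 × 0.10 / 42.85 = 0.003944 d
  layer 2 (clean gravel): t_2 = 10.3 × 0.32 / 42.85 = 0.07692 d
Total t = Σ t_i = 0.08087 days.

0.0809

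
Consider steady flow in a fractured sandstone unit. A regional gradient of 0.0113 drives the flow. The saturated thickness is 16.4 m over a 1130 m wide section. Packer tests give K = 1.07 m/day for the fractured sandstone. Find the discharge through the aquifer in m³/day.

224

Cross-sectional area A = 1130 × 16.4 = 18532 m².
Hydraulic gradient i = 0.0113.
Darcy's law: Q = K · A · i = 1.070 × 18532 × 0.01130 = 224.1 m³/day.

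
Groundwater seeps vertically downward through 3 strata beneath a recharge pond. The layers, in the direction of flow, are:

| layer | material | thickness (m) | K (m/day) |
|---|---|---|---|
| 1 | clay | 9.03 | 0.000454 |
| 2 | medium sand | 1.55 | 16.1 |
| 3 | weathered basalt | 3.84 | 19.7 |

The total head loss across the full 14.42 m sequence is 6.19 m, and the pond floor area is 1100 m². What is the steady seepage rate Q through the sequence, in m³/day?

0.342

Flow is perpendicular to layering, so the layers act in series and the equivalent K is the thickness-weighted harmonic mean.
Total thickness L = 9.03 + 1.55 + 3.84 = 14.42 m.
Σ(b_i/K_i) = 9.03/0.000454 + 1.55/16.1 + 3.84/19.7 = 19890 d.
K_eq = L / Σ(b_i/K_i) = 14.42 / 19890 = 0.0007250 m/day.
Q = K_eq · A · (Δh/L) = 0.0007250 × 1100 × (6.19/14.42) = 0.3423 m³/day.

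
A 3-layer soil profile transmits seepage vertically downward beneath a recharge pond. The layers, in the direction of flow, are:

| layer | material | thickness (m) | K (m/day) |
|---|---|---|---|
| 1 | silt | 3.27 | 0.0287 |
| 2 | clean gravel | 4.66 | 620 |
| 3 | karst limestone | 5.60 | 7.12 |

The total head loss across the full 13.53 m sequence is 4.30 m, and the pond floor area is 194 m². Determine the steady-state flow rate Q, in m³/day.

Flow is perpendicular to layering, so the layers act in series and the equivalent K is the thickness-weighted harmonic mean.
Total thickness L = 3.27 + 4.66 + 5.60 = 13.53 m.
Σ(b_i/K_i) = 3.27/0.0287 + 4.66/620 + 5.60/7.12 = 114.7 d.
K_eq = L / Σ(b_i/K_i) = 13.53 / 114.7 = 0.1179 m/day.
Q = K_eq · A · (Δh/L) = 0.1179 × 194 × (4.30/13.53) = 7.271 m³/day.

7.27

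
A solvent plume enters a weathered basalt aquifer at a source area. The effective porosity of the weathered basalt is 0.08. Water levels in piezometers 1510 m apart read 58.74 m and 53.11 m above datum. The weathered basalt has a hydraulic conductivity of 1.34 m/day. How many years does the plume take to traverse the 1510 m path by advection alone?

Hydraulic gradient i = (58.74 − 53.11) / 1510 = 5.63 / 1510 = 0.003728.
Darcy flux q = K · i = 1.340 × 0.003728 = 0.004996 m/day.
Seepage velocity v = q / n_e = 0.004996 / 0.08 = 0.06245 m/day.
Travel time t = L / v = 1510 / 0.06245 = 24179 days = 66.20 years.

66.2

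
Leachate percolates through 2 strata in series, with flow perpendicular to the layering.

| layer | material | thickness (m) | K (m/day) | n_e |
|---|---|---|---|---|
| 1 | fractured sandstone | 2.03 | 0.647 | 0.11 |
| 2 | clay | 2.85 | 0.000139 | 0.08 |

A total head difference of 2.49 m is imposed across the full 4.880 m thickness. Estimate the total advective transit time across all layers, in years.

10.2

With flow normal to the layers, continuity requires the same specific discharge q through every layer.
Σ(b_i/K_i) = 2.03/0.647 + 2.85/0.000139 = 20507 d.
q = Δh / Σ(b_i/K_i) = 2.49 / 20507 = 0.0001214 m/day.
In each layer the seepage velocity is v_i = q/n_i, so the layer transit time is t_i = b_i·n_i / q:
  layer 1 (fractured sandstone): t_1 = 2.03 × 0.11 / 0.0001214 = 1839 d
  layer 2 (clay): t_2 = 2.85 × 0.08 / 0.0001214 = 1878 d
Total t = Σ t_i = 3717 days = 10.18 years.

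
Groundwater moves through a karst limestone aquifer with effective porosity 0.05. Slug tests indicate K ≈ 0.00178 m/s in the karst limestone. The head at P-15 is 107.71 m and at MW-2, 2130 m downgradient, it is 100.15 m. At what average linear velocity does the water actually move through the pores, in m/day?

Convert K: 0.00178 m/s × 86400 = 153.8 m/day.
Hydraulic gradient i = (107.71 − 100.15) / 2130 = 7.56 / 2130 = 0.003549.
Darcy flux q = K · i = 153.8 × 0.003549 = 0.5459 m/day.
Seepage velocity v = q / n_e = 0.5459 / 0.05 = 10.92 m/day.

10.9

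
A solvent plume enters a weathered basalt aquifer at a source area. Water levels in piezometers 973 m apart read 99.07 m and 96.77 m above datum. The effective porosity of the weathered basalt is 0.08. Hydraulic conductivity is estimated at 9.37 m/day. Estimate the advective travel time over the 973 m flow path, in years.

Hydraulic gradient i = (99.07 − 96.77) / 973 = 2.3 / 973 = 0.002364.
Darcy flux q = K · i = 9.370 × 0.002364 = 0.02215 m/day.
Seepage velocity v = q / n_e = 0.02215 / 0.08 = 0.2769 m/day.
Travel time t = L / v = 973 / 0.2769 = 3514 days = 9.622 years.

9.62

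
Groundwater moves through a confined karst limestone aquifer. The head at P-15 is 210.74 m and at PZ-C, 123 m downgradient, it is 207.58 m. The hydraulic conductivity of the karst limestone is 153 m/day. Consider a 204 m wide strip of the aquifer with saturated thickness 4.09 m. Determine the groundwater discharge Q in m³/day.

3280

Cross-sectional area A = 204 × 4.09 = 834.4 m².
Hydraulic gradient i = (210.74 − 207.58) / 123 = 3.16 / 123 = 0.02569.
Darcy's law: Q = K · A · i = 153.0 × 834.4 × 0.02569 = 3280 m³/day.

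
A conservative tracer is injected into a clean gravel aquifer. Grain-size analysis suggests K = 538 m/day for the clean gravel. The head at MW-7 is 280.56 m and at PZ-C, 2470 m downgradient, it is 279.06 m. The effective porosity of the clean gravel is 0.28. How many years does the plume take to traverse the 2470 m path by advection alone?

5.80

Hydraulic gradient i = (280.56 − 279.06) / 2470 = 1.5 / 2470 = 0.0006073.
Darcy flux q = K · i = 538.0 × 0.0006073 = 0.3267 m/day.
Seepage velocity v = q / n_e = 0.3267 / 0.28 = 1.167 m/day.
Travel time t = L / v = 2470 / 1.167 = 2117 days = 5.795 years.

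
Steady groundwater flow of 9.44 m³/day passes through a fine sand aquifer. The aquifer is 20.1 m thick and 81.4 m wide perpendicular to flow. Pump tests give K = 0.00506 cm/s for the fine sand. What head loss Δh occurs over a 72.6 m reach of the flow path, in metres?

0.0958

Convert K: 0.00506 cm/s × 864 = 4.372 m/day.
Cross-sectional area A = 81.4 × 20.1 = 1636 m².
From Q = K·A·i, i = Q / (K·A) = 9.44 / (4.372 × 1636) = 0.001320.
Head loss Δh = i · L = 0.001320 × 72.6 = 0.09581 m.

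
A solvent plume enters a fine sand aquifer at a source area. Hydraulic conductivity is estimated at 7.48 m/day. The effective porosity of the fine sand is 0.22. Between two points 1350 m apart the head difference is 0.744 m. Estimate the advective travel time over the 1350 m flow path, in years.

Hydraulic gradient i = Δh / L = 0.744 / 1350 = 0.0005511.
Darcy flux q = K · i = 7.480 × 0.0005511 = 0.004122 m/day.
Seepage velocity v = q / n_e = 0.004122 / 0.22 = 0.01874 m/day.
Travel time t = L / v = 1350 / 0.01874 = 72047 days = 197.3 years.

197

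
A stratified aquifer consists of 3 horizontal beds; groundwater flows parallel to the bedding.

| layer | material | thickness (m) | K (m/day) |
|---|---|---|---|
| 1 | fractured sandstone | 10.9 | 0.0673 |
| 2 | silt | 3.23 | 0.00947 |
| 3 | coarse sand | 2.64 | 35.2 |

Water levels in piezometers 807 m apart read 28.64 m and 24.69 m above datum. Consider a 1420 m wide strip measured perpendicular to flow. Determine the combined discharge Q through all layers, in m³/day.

Flow is parallel to layering, so each bed carries its own Darcy discharge and the transmissivities add.
Σ(K_i·b_i) = 0.0673×10.9 + 0.00947×3.23 + 35.2×2.64 = 93.69 m²/day.
Hydraulic gradient i = (28.64 − 24.69) / 807 = 3.95 / 807 = 0.004895.
Q = Σ(K_i·b_i) · W · i = 93.69 × 1420 × 0.004895 = 651.2 m³/day.

651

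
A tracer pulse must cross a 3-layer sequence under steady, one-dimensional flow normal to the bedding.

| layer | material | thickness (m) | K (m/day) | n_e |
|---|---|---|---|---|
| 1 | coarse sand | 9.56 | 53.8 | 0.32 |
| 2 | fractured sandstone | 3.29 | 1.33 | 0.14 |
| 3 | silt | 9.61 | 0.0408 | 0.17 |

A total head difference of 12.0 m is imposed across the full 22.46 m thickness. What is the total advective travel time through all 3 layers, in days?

With flow normal to the layers, continuity requires the same specific discharge q through every layer.
Σ(b_i/K_i) = 9.56/53.8 + 3.29/1.33 + 9.61/0.0408 = 238.2 d.
q = Δh / Σ(b_i/K_i) = 12.0 / 238.2 = 0.05038 m/day.
In each layer the seepage velocity is v_i = q/n_i, so the layer transit time is t_i = b_i·n_i / q:
  layer 1 (coarse sand): t_1 = 9.56 × 0.32 / 0.05038 = 60.72 d
  layer 2 (fractured sandstone): t_2 = 3.29 × 0.14 / 0.05038 = 9.143 d
  layer 3 (silt): t_3 = 9.61 × 0.17 / 0.05038 = 32.43 d
Total t = Σ t_i = 102.3 days.

102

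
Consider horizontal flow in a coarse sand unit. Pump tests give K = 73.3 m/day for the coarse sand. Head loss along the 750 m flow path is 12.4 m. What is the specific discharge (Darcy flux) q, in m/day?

Hydraulic gradient i = Δh / L = 12.4 / 750 = 0.01653.
Specific discharge q = K · i = 73.30 × 0.01653 = 1.212 m/day.

1.21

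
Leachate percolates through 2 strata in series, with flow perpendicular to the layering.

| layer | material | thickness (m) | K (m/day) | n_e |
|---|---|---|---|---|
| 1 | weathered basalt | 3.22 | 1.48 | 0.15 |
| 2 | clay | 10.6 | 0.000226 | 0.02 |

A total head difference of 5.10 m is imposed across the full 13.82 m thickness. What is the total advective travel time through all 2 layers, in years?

17.5

With flow normal to the layers, continuity requires the same specific discharge q through every layer.
Σ(b_i/K_i) = 3.22/1.48 + 10.6/0.000226 = 46905 d.
q = Δh / Σ(b_i/K_i) = 5.10 / 46905 = 0.0001087 m/day.
In each layer the seepage velocity is v_i = q/n_i, so the layer transit time is t_i = b_i·n_i / q:
  layer 1 (weathered basalt): t_1 = 3.22 × 0.15 / 0.0001087 = 4442 d
  layer 2 (clay): t_2 = 10.6 × 0.02 / 0.0001087 = 1950 d
Total t = Σ t_i = 6392 days = 17.50 years.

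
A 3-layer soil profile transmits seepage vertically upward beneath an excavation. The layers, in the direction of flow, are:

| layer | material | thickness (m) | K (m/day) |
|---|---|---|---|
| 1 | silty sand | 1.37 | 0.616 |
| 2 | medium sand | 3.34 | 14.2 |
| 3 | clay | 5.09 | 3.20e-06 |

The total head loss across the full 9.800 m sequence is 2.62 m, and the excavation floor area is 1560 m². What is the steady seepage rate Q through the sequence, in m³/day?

0.00257

Flow is perpendicular to layering, so the layers act in series and the equivalent K is the thickness-weighted harmonic mean.
Total thickness L = 1.37 + 3.34 + 5.09 = 9.800 m.
Σ(b_i/K_i) = 1.37/0.616 + 3.34/14.2 + 5.09/3.20e-06 = 1.591e+06 d.
K_eq = L / Σ(b_i/K_i) = 9.800 / 1.591e+06 = 6.161e-06 m/day.
Q = K_eq · A · (Δh/L) = 6.161e-06 × 1560 × (2.62/9.800) = 0.002570 m³/day.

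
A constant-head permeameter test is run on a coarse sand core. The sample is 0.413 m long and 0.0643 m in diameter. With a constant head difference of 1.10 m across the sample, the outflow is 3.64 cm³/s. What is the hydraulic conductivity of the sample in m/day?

Cross-sectional area A = π·(d/2)² = π × (0.0643/2)² = 0.003247 m².
Convert discharge: 3.64 cm³/s = 3.640e-06 m³/s.
Darcy's law rearranged: K = Q·L / (A·Δh) = 3.640e-06 × 0.413 / (0.003247 × 1.10) = 0.0004209 m/s = 36.36 m/day.

36.4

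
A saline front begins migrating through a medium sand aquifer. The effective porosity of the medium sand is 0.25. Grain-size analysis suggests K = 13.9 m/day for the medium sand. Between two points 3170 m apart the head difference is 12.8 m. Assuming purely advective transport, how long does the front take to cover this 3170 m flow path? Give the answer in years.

38.7

Hydraulic gradient i = Δh / L = 12.8 / 3170 = 0.004038.
Darcy flux q = K · i = 13.90 × 0.004038 = 0.05613 m/day.
Seepage velocity v = q / n_e = 0.05613 / 0.25 = 0.2245 m/day.
Travel time t = L / v = 3170 / 0.2245 = 14120 days = 38.66 years.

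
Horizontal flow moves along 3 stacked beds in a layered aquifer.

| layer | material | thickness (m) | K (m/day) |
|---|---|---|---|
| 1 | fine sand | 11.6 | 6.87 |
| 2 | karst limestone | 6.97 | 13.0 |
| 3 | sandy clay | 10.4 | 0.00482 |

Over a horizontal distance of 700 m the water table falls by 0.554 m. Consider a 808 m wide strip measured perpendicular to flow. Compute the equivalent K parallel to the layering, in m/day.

5.88

Flow is parallel to layering, so each bed carries its own Darcy discharge and the transmissivities add.
Σ(K_i·b_i) = 6.87×11.6 + 13.0×6.97 + 0.00482×10.4 = 170.4 m²/day.
Total thickness b = 28.97 m, so K_eq = Σ(K_i·b_i)/b = 5.880 m/day.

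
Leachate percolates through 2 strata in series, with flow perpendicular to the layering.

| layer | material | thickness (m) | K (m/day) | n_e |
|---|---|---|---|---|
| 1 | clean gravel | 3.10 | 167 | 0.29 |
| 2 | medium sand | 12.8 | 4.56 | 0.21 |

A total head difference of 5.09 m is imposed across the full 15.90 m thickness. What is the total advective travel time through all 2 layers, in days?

1.99

With flow normal to the layers, continuity requires the same specific discharge q through every layer.
Σ(b_i/K_i) = 3.10/167 + 12.8/4.56 = 2.826 d.
q = Δh / Σ(b_i/K_i) = 5.09 / 2.826 = 1.801 m/day.
In each layer the seepage velocity is v_i = q/n_i, so the layer transit time is t_i = b_i·n_i / q:
  layer 1 (clean gravel): t_1 = 3.10 × 0.29 / 1.801 = 0.4991 d
  layer 2 (medium sand): t_2 = 12.8 × 0.21 / 1.801 = 1.492 d
Total t = Σ t_i = 1.991 days.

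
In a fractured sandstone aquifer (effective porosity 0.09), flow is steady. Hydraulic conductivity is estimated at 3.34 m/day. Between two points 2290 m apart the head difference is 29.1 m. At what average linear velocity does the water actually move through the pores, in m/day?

Hydraulic gradient i = Δh / L = 29.1 / 2290 = 0.01271.
Darcy flux q = K · i = 3.340 × 0.01271 = 0.04244 m/day.
Seepage velocity v = q / n_e = 0.04244 / 0.09 = 0.4716 m/day.

0.472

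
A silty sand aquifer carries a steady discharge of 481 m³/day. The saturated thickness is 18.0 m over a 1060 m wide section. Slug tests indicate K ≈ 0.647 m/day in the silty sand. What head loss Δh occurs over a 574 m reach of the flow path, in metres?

Cross-sectional area A = 1060 × 18.0 = 19080 m².
From Q = K·A·i, i = Q / (K·A) = 481 / (0.6470 × 19080) = 0.03896.
Head loss Δh = i · L = 0.03896 × 574 = 22.37 m.

22.4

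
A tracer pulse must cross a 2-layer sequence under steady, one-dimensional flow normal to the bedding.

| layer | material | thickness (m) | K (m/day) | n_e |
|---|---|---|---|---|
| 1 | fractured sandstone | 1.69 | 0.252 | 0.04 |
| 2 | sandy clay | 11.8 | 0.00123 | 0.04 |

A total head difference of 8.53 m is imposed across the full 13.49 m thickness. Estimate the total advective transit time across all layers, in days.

607

With flow normal to the layers, continuity requires the same specific discharge q through every layer.
Σ(b_i/K_i) = 1.69/0.252 + 11.8/0.00123 = 9600 d.
q = Δh / Σ(b_i/K_i) = 8.53 / 9600 = 0.0008885 m/day.
In each layer the seepage velocity is v_i = q/n_i, so the layer transit time is t_i = b_i·n_i / q:
  layer 1 (fractured sandstone): t_1 = 1.69 × 0.04 / 0.0008885 = 76.08 d
  layer 2 (sandy clay): t_2 = 11.8 × 0.04 / 0.0008885 = 531.2 d
Total t = Σ t_i = 607.3 days.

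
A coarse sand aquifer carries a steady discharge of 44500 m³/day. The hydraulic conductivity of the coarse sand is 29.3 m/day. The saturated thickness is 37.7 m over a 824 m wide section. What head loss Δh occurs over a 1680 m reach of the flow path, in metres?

82.1

Cross-sectional area A = 824 × 37.7 = 31065 m².
From Q = K·A·i, i = Q / (K·A) = 44500 / (29.30 × 31065) = 0.04889.
Head loss Δh = i · L = 0.04889 × 1680 = 82.14 m.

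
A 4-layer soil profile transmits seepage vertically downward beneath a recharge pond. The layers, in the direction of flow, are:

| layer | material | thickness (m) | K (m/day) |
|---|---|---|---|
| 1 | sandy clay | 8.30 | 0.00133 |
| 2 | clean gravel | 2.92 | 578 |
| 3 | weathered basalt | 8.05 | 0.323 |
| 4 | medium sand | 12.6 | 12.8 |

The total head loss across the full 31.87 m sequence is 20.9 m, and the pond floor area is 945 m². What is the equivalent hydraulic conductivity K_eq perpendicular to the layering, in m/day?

0.00509

Flow is perpendicular to layering, so the layers act in series and the equivalent K is the thickness-weighted harmonic mean.
Total thickness L = 8.30 + 2.92 + 8.05 + 12.6 = 31.87 m.
Σ(b_i/K_i) = 8.30/0.00133 + 2.92/578 + 8.05/0.323 + 12.6/12.8 = 6267 d.
K_eq = L / Σ(b_i/K_i) = 31.87 / 6267 = 0.005086 m/day.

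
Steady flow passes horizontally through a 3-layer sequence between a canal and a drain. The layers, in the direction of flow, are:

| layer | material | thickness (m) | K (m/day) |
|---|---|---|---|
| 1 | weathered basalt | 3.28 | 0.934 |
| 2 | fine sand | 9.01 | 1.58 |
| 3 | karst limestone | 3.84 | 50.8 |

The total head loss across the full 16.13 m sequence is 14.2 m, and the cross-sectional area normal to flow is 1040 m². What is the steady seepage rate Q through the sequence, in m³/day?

Flow is perpendicular to layering, so the layers act in series and the equivalent K is the thickness-weighted harmonic mean.
Total thickness L = 3.28 + 9.01 + 3.84 = 16.13 m.
Σ(b_i/K_i) = 3.28/0.934 + 9.01/1.58 + 3.84/50.8 = 9.290 d.
K_eq = L / Σ(b_i/K_i) = 16.13 / 9.290 = 1.736 m/day.
Q = K_eq · A · (Δh/L) = 1.736 × 1040 × (14.2/16.13) = 1590 m³/day.

1590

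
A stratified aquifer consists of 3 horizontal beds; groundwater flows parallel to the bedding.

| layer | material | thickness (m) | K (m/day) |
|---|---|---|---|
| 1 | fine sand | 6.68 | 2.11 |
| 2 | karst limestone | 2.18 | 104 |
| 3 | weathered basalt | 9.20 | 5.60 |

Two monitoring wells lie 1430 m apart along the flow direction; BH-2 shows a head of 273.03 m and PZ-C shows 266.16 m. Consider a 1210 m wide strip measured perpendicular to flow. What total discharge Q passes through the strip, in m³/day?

1700

Flow is parallel to layering, so each bed carries its own Darcy discharge and the transmissivities add.
Σ(K_i·b_i) = 2.11×6.68 + 104×2.18 + 5.60×9.20 = 292.3 m²/day.
Hydraulic gradient i = (273.03 − 266.16) / 1430 = 6.87 / 1430 = 0.004804.
Q = Σ(K_i·b_i) · W · i = 292.3 × 1210 × 0.004804 = 1699 m³/day.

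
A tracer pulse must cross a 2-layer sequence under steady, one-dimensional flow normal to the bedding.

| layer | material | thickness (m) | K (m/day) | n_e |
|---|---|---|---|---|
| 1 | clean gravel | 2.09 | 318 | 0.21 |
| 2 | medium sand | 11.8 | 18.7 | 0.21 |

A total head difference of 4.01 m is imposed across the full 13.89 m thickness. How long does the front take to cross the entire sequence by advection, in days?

With flow normal to the layers, continuity requires the same specific discharge q through every layer.
Σ(b_i/K_i) = 2.09/318 + 11.8/18.7 = 0.6376 d.
q = Δh / Σ(b_i/K_i) = 4.01 / 0.6376 = 6.289 m/day.
In each layer the seepage velocity is v_i = q/n_i, so the layer transit time is t_i = b_i·n_i / q:
  layer 1 (clean gravel): t_1 = 2.09 × 0.21 / 6.289 = 0.06978 d
  layer 2 (medium sand): t_2 = 11.8 × 0.21 / 6.289 = 0.3940 d
Total t = Σ t_i = 0.4638 days.

0.464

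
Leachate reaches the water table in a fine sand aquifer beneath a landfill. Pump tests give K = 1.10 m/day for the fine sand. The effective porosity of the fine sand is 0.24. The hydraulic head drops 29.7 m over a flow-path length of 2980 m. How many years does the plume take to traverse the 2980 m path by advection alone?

Hydraulic gradient i = Δh / L = 29.7 / 2980 = 0.009966.
Darcy flux q = K · i = 1.100 × 0.009966 = 0.01096 m/day.
Seepage velocity v = q / n_e = 0.01096 / 0.24 = 0.04568 m/day.
Travel time t = L / v = 2980 / 0.04568 = 65237 days = 178.6 years.

179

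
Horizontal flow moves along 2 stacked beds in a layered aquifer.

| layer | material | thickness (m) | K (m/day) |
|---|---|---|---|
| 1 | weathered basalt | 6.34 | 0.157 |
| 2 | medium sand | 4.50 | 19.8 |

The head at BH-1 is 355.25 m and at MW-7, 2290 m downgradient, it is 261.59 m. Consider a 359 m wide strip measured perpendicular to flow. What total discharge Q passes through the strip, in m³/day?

Flow is parallel to layering, so each bed carries its own Darcy discharge and the transmissivities add.
Σ(K_i·b_i) = 0.157×6.34 + 19.8×4.50 = 90.10 m²/day.
Hydraulic gradient i = (355.25 − 261.59) / 2290 = 93.66 / 2290 = 0.04090.
Q = Σ(K_i·b_i) · W · i = 90.10 × 359 × 0.04090 = 1323 m³/day.

1320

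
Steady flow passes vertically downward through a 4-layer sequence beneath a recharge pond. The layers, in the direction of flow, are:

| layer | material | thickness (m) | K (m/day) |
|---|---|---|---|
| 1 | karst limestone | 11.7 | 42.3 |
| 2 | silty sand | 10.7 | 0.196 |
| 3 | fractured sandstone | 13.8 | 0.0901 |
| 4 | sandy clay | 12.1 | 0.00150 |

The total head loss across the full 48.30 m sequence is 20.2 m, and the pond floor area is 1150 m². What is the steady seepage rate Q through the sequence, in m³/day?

2.81

Flow is perpendicular to layering, so the layers act in series and the equivalent K is the thickness-weighted harmonic mean.
Total thickness L = 11.7 + 10.7 + 13.8 + 12.1 = 48.30 m.
Σ(b_i/K_i) = 11.7/42.3 + 10.7/0.196 + 13.8/0.0901 + 12.1/0.00150 = 8275 d.
K_eq = L / Σ(b_i/K_i) = 48.30 / 8275 = 0.005837 m/day.
Q = K_eq · A · (Δh/L) = 0.005837 × 1150 × (20.2/48.30) = 2.807 m³/day.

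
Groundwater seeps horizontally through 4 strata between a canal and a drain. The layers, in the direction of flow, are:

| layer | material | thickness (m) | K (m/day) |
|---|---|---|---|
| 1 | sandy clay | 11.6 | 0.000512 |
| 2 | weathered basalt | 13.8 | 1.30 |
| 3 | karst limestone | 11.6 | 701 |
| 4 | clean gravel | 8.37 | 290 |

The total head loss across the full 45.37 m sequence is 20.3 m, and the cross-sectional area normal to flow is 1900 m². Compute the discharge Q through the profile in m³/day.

1.70

Flow is perpendicular to layering, so the layers act in series and the equivalent K is the thickness-weighted harmonic mean.
Total thickness L = 11.6 + 13.8 + 11.6 + 8.37 = 45.37 m.
Σ(b_i/K_i) = 11.6/0.000512 + 13.8/1.30 + 11.6/701 + 8.37/290 = 22667 d.
K_eq = L / Σ(b_i/K_i) = 45.37 / 22667 = 0.002002 m/day.
Q = K_eq · A · (Δh/L) = 0.002002 × 1900 × (20.3/45.37) = 1.702 m³/day.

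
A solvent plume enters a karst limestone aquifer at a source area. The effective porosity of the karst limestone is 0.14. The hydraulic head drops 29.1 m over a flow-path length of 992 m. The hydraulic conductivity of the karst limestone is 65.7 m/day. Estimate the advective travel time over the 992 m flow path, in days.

Hydraulic gradient i = Δh / L = 29.1 / 992 = 0.02933.
Darcy flux q = K · i = 65.70 × 0.02933 = 1.927 m/day.
Seepage velocity v = q / n_e = 1.927 / 0.14 = 13.77 m/day.
Travel time t = L / v = 992 / 13.77 = 72.06 days.

72.1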